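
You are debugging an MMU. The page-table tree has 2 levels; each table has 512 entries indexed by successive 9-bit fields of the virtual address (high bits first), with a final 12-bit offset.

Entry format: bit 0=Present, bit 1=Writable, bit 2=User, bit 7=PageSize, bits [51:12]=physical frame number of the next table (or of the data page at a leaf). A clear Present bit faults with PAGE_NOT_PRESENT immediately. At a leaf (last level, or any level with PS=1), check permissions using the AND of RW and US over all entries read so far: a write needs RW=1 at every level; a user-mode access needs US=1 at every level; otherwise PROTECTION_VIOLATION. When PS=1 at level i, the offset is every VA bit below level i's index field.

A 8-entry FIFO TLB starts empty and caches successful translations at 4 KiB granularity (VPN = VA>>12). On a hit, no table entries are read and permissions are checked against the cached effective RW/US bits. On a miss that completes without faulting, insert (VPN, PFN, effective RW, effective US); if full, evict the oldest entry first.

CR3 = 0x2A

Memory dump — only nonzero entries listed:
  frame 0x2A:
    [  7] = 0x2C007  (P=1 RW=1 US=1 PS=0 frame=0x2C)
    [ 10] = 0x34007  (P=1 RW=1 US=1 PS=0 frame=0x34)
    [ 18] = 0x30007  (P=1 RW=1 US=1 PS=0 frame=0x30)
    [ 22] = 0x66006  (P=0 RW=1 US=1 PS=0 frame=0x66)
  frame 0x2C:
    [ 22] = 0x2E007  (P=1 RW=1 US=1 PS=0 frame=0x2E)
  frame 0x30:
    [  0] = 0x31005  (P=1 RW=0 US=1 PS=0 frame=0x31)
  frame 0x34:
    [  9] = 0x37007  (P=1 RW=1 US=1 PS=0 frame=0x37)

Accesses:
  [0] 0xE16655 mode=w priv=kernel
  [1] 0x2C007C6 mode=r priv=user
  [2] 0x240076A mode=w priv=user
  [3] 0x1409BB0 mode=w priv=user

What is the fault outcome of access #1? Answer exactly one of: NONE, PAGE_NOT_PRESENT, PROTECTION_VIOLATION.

Walk each access:
#0 VA=0xE16655 (w,kernel):
  lvl0: tbl 0x2A, slot 7 ⇒ 0x2C007 (P1/RW1/US1/PS0)
  lvl1: tbl 0x2C, slot 22 ⇒ 0x2E007 (P1/RW1/US1/PS0)
  → PA=0x2E655  (2 entries read)
#1 VA=0x2C007C6 (r,user):
  lvl0: tbl 0x2A, slot 22 ⇒ 0x66006 (P0/RW1/US1/PS0)
  → PAGE_NOT_PRESENT  (1 entries read)
#2 VA=0x240076A (w,user):
  lvl0: tbl 0x2A, slot 18 ⇒ 0x30007 (P1/RW1/US1/PS0)
  lvl1: tbl 0x30, slot 0 ⇒ 0x31005 (P1/RW0/US1/PS0)
  → PROTECTION_VIOLATION  (2 entries read)
#3 VA=0x1409BB0 (w,user):
  lvl0: tbl 0x2A, slot 10 ⇒ 0x34007 (P1/RW1/US1/PS0)
  lvl1: tbl 0x34, slot 9 ⇒ 0x37007 (P1/RW1/US1/PS0)
  → PA=0x37BB0  (2 entries read)

Access #1 fault: PAGE_NOT_PRESENT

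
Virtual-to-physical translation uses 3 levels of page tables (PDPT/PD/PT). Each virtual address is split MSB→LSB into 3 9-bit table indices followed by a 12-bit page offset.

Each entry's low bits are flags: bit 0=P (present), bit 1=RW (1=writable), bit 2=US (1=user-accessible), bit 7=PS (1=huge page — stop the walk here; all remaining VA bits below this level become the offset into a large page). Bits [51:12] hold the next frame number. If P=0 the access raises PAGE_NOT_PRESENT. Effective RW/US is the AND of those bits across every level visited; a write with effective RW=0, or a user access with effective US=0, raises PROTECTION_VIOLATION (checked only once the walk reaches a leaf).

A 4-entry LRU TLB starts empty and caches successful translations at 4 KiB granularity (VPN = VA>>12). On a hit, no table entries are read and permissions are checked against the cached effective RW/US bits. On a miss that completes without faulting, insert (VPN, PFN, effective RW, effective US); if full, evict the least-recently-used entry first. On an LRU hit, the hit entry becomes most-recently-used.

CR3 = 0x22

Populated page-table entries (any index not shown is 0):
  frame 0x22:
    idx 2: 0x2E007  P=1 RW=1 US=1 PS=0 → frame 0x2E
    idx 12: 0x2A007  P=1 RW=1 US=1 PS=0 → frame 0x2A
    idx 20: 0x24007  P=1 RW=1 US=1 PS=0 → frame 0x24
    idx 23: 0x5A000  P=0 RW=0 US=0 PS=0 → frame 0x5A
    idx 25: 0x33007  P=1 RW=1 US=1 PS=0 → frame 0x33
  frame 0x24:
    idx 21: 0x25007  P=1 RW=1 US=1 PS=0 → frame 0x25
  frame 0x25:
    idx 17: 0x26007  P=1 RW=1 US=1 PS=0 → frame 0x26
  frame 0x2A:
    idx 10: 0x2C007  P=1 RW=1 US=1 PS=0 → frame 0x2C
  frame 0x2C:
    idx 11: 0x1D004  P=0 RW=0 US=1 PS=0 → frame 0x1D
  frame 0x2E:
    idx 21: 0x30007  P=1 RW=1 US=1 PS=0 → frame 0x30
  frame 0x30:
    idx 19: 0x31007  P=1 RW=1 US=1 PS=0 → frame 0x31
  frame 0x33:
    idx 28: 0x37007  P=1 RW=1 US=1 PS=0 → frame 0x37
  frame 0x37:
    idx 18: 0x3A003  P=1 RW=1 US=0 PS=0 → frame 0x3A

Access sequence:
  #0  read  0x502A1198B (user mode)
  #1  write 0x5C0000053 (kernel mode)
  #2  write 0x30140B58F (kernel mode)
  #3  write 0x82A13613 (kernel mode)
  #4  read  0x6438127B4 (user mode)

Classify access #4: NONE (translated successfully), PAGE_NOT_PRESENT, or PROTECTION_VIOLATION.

Trace:
#0 VA=0x502A1198B (r,user):
  [0] read 0x22 idx=20: raw=0x24007 flags P=1 W=1 U=1 S=0
  [1] read 0x24 idx=21: raw=0x25007 flags P=1 W=1 U=1 S=0
  [2] read 0x25 idx=17: raw=0x26007 flags P=1 W=1 U=1 S=0
  ✓ 0x2698B  — 3 lookups
#1 VA=0x5C0000053 (w,kernel):
  [0] read 0x22 idx=23: raw=0x5A000 flags P=0 W=0 U=0 S=0
  → PAGE_NOT_PRESENT  (1 entries read)
#2 VA=0x30140B58F (w,kernel):
  [0] read 0x22 idx=12: raw=0x2A007 flags P=1 W=1 U=1 S=0
  [1] read 0x2A idx=10: raw=0x2C007 flags P=1 W=1 U=1 S=0
  [2] read 0x2C idx=11: raw=0x1D004 flags P=0 W=0 U=1 S=0
  → PAGE_NOT_PRESENT  (3 entries read)
#3 VA=0x82A13613 (w,kernel):
  [0] read 0x22 idx=2: raw=0x2E007 flags P=1 W=1 U=1 S=0
  [1] read 0x2E idx=21: raw=0x30007 flags P=1 W=1 U=1 S=0
  [2] read 0x30 idx=19: raw=0x31007 flags P=1 W=1 U=1 S=0
  ✓ 0x31613  — 3 lookups
#4 VA=0x6438127B4 (r,user):
  [0] read 0x22 idx=25: raw=0x33007 flags P=1 W=1 U=1 S=0
  [1] read 0x33 idx=28: raw=0x37007 flags P=1 W=1 U=1 S=0
  [2] read 0x37 idx=18: raw=0x3A003 flags P=1 W=1 U=0 S=0
  → PROTECTION_VIOLATION  (3 entries read)

Access #4 fault: PROTECTION_VIOLATION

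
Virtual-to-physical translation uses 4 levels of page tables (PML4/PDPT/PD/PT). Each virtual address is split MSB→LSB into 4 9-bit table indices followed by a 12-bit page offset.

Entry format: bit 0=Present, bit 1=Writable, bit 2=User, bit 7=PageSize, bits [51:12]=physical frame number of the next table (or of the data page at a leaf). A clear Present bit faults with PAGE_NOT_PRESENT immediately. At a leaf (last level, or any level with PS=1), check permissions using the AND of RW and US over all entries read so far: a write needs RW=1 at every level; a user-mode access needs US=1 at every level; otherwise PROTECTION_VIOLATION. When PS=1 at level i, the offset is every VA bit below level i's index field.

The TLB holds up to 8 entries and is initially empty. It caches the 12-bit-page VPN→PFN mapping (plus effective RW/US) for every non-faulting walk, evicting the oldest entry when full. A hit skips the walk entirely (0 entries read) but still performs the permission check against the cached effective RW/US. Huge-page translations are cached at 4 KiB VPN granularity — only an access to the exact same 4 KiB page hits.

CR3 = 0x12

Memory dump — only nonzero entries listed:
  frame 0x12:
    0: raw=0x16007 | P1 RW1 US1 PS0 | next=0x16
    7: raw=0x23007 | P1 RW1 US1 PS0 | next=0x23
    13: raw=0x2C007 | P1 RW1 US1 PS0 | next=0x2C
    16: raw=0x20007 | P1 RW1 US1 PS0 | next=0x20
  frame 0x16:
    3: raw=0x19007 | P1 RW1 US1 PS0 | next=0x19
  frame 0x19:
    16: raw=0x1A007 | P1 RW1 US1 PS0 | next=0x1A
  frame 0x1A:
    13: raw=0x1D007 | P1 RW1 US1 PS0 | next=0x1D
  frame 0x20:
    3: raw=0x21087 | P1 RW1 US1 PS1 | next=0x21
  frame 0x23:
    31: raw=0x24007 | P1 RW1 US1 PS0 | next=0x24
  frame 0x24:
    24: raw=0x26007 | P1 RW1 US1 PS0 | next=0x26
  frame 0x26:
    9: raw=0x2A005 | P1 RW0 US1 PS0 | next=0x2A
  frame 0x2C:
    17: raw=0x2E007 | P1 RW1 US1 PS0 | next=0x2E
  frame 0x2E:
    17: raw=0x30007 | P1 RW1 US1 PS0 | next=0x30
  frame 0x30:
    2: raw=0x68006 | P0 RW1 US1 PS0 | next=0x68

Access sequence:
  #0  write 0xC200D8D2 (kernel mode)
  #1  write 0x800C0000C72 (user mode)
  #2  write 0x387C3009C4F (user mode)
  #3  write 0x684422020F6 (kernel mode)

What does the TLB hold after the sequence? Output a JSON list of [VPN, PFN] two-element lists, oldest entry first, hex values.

Trace:
#0 VA=0xC200D8D2 (w,kernel):
  L0: frame=0x12 idx=0 entry=0x16007 [P=1 RW=1 US=1 PS=0]
  L1: frame=0x16 idx=3 entry=0x19007 [P=1 RW=1 US=1 PS=0]
  L2: frame=0x19 idx=16 entry=0x1A007 [P=1 RW=1 US=1 PS=0]
  L3: frame=0x1A idx=13 entry=0x1D007 [P=1 RW=1 US=1 PS=0]
  ✓ 0x1D8D2  — 4 lookups
#1 VA=0x800C0000C72 (w,user):
  L0: frame=0x12 idx=16 entry=0x20007 [P=1 RW=1 US=1 PS=0]
  L1: frame=0x20 idx=3 entry=0x21087 [P=1 RW=1 US=1 PS=1]
  ✓ 0x21C72 (huge @L1)  — 2 lookups
#2 VA=0x387C3009C4F (w,user):
  L0: frame=0x12 idx=7 entry=0x23007 [P=1 RW=1 US=1 PS=0]
  L1: frame=0x23 idx=31 entry=0x24007 [P=1 RW=1 US=1 PS=0]
  L2: frame=0x24 idx=24 entry=0x26007 [P=1 RW=1 US=1 PS=0]
  L3: frame=0x26 idx=9 entry=0x2A005 [P=1 RW=0 US=1 PS=0]
  → PROTECTION_VIOLATION  (4 entries read)
#3 VA=0x684422020F6 (w,kernel):
  L0: frame=0x12 idx=13 entry=0x2C007 [P=1 RW=1 US=1 PS=0]
  L1: frame=0x2C idx=17 entry=0x2E007 [P=1 RW=1 US=1 PS=0]
  L2: frame=0x2E idx=17 entry=0x30007 [P=1 RW=1 US=1 PS=0]
  L3: frame=0x30 idx=2 entry=0x68006 [P=0 RW=1 US=1 PS=0]
  → PAGE_NOT_PRESENT  (4 entries read)

TLB: [["0xC200D", "0x1D"], ["0x800C0000", "0x21"]]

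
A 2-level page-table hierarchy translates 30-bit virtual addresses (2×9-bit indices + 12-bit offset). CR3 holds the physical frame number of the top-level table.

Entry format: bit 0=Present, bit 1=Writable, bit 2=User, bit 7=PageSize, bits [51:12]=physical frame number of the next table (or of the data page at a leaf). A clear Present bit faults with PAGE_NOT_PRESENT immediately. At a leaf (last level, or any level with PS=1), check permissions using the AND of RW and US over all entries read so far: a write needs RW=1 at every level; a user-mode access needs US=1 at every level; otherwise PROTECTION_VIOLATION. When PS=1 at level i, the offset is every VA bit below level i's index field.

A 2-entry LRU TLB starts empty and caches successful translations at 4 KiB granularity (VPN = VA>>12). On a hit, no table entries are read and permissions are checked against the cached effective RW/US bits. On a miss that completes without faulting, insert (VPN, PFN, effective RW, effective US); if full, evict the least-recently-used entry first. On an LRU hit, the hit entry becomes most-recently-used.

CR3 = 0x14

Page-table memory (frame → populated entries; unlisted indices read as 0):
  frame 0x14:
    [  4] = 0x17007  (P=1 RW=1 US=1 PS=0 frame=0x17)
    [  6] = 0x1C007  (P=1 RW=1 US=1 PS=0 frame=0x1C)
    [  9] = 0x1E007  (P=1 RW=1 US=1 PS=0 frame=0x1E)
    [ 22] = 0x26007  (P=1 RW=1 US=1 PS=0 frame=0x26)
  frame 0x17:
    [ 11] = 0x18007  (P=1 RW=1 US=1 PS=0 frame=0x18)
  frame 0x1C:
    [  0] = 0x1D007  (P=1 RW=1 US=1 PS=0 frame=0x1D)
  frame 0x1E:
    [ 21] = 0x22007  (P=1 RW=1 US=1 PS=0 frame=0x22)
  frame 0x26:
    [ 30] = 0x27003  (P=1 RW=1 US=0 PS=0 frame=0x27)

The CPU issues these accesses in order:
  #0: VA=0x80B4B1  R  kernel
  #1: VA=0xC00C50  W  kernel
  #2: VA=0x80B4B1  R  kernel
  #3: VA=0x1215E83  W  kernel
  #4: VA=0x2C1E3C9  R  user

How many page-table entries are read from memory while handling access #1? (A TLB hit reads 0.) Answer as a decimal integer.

Walk each access:
#0 VA=0x80B4B1 (r,kernel):
  [0] read 0x14 idx=4: raw=0x17007 flags P=1 W=1 U=1 S=0
  [1] read 0x17 idx=11: raw=0x18007 flags P=1 W=1 U=1 S=0
  ✓ 0x184B1  — 2 lookups
#1 VA=0xC00C50 (w,kernel):
  [0] read 0x14 idx=6: raw=0x1C007 flags P=1 W=1 U=1 S=0
  [1] read 0x1C idx=0: raw=0x1D007 flags P=1 W=1 U=1 S=0
  ✓ 0x1DC50  — 2 lookups
#2 VA=0x80B4B1 (r,kernel):
  TLB hit vpn=0x80B → PA=0x184B1
#3 VA=0x1215E83 (w,kernel):
  [0] read 0x14 idx=9: raw=0x1E007 flags P=1 W=1 U=1 S=0
  [1] read 0x1E idx=21: raw=0x22007 flags P=1 W=1 U=1 S=0
  ✓ 0x22E83  — 2 lookups
#4 VA=0x2C1E3C9 (r,user):
  [0] read 0x14 idx=22: raw=0x26007 flags P=1 W=1 U=1 S=0
  [1] read 0x26 idx=30: raw=0x27003 flags P=1 W=1 U=0 S=0
  ✗ PROTECTION_VIOLATION  [2 reads]

Entries read for #1: 2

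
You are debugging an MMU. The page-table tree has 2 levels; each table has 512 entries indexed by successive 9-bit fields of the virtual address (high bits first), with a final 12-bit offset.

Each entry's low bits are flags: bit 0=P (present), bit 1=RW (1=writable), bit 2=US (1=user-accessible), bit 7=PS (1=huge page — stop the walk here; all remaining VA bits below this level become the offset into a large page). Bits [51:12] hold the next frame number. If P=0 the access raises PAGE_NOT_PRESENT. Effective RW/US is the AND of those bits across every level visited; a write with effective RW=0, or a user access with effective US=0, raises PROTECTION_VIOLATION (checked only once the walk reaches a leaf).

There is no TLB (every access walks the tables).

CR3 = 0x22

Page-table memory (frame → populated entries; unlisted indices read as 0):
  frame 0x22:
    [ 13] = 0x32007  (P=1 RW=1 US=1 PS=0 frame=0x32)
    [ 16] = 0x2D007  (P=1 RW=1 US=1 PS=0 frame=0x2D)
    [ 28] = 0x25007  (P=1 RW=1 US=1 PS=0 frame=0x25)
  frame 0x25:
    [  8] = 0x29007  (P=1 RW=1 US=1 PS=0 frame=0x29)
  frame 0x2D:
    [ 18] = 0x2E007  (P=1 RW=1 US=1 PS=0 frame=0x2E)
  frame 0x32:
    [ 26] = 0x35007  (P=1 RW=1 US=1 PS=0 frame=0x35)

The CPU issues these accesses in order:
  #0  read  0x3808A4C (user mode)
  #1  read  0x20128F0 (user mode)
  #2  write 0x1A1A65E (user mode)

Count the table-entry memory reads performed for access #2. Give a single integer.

Trace:
#0 VA=0x3808A4C (r,user):
  L0: frame=0x22 idx=28 entry=0x25007 [P=1 RW=1 US=1 PS=0]
  L1: frame=0x25 idx=8 entry=0x29007 [P=1 RW=1 US=1 PS=0]
  → PA=0x29A4C  (2 entries read)
#1 VA=0x20128F0 (r,user):
  L0: frame=0x22 idx=16 entry=0x2D007 [P=1 RW=1 US=1 PS=0]
  L1: frame=0x2D idx=18 entry=0x2E007 [P=1 RW=1 US=1 PS=0]
  → PA=0x2E8F0  (2 entries read)
#2 VA=0x1A1A65E (w,user):
  L0: frame=0x22 idx=13 entry=0x32007 [P=1 RW=1 US=1 PS=0]
  L1: frame=0x32 idx=26 entry=0x35007 [P=1 RW=1 US=1 PS=0]
  → PA=0x3565E  (2 entries read)

Entries read for #2: 2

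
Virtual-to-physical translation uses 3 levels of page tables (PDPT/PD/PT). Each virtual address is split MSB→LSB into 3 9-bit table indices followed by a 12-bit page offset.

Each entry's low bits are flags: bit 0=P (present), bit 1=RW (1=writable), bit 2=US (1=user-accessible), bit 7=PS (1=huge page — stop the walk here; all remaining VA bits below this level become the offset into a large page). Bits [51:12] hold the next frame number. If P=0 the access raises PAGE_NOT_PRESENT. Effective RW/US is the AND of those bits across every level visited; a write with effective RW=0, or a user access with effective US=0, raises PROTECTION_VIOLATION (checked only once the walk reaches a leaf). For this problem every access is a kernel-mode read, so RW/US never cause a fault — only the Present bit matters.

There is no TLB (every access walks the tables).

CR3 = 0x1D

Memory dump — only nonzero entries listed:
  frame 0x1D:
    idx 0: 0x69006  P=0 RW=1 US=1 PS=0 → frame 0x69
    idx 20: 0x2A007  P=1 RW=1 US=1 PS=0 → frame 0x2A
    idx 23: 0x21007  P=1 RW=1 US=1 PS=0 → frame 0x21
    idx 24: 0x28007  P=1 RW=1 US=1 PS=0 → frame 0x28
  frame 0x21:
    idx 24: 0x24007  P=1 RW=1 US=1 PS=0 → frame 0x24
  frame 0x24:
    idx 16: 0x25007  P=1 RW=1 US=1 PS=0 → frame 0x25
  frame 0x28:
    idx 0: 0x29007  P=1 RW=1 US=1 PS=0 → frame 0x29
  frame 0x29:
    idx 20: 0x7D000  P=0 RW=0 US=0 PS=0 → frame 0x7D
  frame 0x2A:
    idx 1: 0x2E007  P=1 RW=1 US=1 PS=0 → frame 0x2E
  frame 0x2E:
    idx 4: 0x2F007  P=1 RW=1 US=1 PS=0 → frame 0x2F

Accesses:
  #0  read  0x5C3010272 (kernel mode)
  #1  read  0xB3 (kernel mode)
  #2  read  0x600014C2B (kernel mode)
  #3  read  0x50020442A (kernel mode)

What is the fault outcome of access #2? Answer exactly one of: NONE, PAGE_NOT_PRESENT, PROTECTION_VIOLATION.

Walk each access:
#0 VA=0x5C3010272 (r,kernel):
  L0: frame=0x1D idx=23 entry=0x21007 [P=1 RW=1 US=1 PS=0]
  L1: frame=0x21 idx=24 entry=0x24007 [P=1 RW=1 US=1 PS=0]
  L2: frame=0x24 idx=16 entry=0x25007 [P=1 RW=1 US=1 PS=0]
  ⇒ phys 0x25272  [3 reads]
#1 VA=0xB3 (r,kernel):
  L0: frame=0x1D idx=0 entry=0x69006 [P=0 RW=1 US=1 PS=0]
  ✗ PAGE_NOT_PRESENT  [1 reads]
#2 VA=0x600014C2B (r,kernel):
  L0: frame=0x1D idx=24 entry=0x28007 [P=1 RW=1 US=1 PS=0]
  L1: frame=0x28 idx=0 entry=0x29007 [P=1 RW=1 US=1 PS=0]
  L2: frame=0x29 idx=20 entry=0x7D000 [P=0 RW=0 US=0 PS=0]
  ✗ PAGE_NOT_PRESENT  [3 reads]
#3 VA=0x50020442A (r,kernel):
  L0: frame=0x1D idx=20 entry=0x2A007 [P=1 RW=1 US=1 PS=0]
  L1: frame=0x2A idx=1 entry=0x2E007 [P=1 RW=1 US=1 PS=0]
  L2: frame=0x2E idx=4 entry=0x2F007 [P=1 RW=1 US=1 PS=0]
  ⇒ phys 0x2F42A  [3 reads]

Access #2 fault: PAGE_NOT_PRESENT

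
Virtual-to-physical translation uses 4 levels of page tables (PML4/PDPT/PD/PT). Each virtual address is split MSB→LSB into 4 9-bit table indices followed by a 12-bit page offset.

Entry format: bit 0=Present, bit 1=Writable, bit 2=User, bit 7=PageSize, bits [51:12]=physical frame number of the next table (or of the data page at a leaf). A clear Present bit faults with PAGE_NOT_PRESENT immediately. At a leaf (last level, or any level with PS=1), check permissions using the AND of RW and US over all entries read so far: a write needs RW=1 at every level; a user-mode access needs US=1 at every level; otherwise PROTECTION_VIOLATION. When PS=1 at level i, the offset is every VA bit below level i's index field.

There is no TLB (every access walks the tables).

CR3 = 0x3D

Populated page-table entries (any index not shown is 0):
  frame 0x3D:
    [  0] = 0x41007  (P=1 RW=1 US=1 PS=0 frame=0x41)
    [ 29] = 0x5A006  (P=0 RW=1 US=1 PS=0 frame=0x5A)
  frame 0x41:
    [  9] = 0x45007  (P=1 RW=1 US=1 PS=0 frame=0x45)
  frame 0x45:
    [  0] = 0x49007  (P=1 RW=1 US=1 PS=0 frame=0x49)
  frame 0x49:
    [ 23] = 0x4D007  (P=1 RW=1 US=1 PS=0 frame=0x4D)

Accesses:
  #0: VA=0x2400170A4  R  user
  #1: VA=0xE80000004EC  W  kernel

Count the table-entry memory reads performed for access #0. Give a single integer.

Trace:
#0 VA=0x2400170A4 (r,user):
  [0] read 0x3D idx=0: raw=0x41007 flags P=1 W=1 U=1 S=0
  [1] read 0x41 idx=9: raw=0x45007 flags P=1 W=1 U=1 S=0
  [2] read 0x45 idx=0: raw=0x49007 flags P=1 W=1 U=1 S=0
  [3] read 0x49 idx=23: raw=0x4D007 flags P=1 W=1 U=1 S=0
  ✓ 0x4D0A4  — 4 lookups
#1 VA=0xE80000004EC (w,kernel):
  [0] read 0x3D idx=29: raw=0x5A006 flags P=0 W=1 U=1 S=0
  → PAGE_NOT_PRESENT  (1 entries read)

Entries read for #0: 4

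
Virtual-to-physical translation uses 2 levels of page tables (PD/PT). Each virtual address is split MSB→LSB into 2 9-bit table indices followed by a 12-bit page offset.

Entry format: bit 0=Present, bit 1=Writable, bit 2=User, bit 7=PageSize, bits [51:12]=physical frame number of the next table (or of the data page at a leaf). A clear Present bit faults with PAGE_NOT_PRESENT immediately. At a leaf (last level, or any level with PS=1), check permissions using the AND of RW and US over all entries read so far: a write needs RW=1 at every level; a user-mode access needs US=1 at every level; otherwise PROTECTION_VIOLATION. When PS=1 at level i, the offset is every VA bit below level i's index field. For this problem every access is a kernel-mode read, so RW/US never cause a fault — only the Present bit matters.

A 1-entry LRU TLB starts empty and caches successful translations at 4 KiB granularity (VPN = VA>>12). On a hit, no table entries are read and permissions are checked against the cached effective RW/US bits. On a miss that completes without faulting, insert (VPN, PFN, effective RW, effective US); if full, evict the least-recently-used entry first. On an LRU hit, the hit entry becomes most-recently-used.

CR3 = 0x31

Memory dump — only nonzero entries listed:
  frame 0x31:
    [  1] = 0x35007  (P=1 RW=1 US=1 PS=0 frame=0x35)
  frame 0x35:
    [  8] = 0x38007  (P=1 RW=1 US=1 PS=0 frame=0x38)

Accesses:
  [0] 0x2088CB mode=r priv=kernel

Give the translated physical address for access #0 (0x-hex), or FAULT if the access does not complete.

Per-access translation:
#0 VA=0x2088CB (r,kernel):
  lvl0: tbl 0x31, slot 1 ⇒ 0x35007 (P1/RW1/US1/PS0)
  lvl1: tbl 0x35, slot 8 ⇒ 0x38007 (P1/RW1/US1/PS0)
  ✓ 0x388CB  — 2 lookups

Access #0 PA: 0x388CB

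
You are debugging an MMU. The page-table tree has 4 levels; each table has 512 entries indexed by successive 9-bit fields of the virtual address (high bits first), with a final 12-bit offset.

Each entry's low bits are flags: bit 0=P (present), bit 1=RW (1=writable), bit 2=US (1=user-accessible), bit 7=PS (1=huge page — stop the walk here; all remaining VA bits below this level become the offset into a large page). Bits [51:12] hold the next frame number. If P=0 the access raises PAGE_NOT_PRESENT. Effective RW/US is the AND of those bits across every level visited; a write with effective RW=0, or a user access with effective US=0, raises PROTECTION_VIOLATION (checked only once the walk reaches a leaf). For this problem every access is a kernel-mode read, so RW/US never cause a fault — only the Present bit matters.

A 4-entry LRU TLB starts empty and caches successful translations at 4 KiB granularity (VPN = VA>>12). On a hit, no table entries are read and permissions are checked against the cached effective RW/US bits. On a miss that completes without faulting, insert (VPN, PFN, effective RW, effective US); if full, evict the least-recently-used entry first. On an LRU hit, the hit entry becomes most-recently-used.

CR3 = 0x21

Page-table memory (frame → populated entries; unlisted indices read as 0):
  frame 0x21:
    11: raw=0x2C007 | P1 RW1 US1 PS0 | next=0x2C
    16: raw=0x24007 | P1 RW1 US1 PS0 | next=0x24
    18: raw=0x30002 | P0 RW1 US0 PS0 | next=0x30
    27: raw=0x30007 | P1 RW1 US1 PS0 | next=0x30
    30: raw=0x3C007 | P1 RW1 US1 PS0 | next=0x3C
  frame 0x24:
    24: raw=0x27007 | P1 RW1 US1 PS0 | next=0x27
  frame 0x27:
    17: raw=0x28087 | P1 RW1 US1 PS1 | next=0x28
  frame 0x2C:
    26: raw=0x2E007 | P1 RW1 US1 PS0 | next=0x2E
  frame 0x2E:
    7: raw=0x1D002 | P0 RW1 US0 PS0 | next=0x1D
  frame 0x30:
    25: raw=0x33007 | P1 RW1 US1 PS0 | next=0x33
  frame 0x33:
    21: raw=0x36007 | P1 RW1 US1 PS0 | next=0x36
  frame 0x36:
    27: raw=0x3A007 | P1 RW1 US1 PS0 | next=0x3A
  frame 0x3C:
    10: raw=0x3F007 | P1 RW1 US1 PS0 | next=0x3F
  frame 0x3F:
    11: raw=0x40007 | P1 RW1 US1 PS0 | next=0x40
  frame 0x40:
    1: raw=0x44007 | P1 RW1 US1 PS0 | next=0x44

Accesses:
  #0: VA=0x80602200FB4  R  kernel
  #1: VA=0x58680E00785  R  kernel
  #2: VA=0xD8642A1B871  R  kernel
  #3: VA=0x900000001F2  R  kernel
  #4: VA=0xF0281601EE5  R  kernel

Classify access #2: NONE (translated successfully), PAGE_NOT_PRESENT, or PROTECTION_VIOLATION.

Walk each access:
#0 VA=0x80602200FB4 (r,kernel):
  L0 @0x21[16] → 0x24007  P=1,RW=1,US=1,PS=0
  L1 @0x24[24] → 0x27007  P=1,RW=1,US=1,PS=0
  L2 @0x27[17] → 0x28087  P=1,RW=1,US=1,PS=1
  ⇒ phys 0x28FB4 (huge @L2)  [3 reads]
#1 VA=0x58680E00785 (r,kernel):
  L0 @0x21[11] → 0x2C007  P=1,RW=1,US=1,PS=0
  L1 @0x2C[26] → 0x2E007  P=1,RW=1,US=1,PS=0
  L2 @0x2E[7] → 0x1D002  P=0,RW=1,US=0,PS=0
  ⇒ fault: PAGE_NOT_PRESENT  — 3 lookups
#2 VA=0xD8642A1B871 (r,kernel):
  L0 @0x21[27] → 0x30007  P=1,RW=1,US=1,PS=0
  L1 @0x30[25] → 0x33007  P=1,RW=1,US=1,PS=0
  L2 @0x33[21] → 0x36007  P=1,RW=1,US=1,PS=0
  L3 @0x36[27] → 0x3A007  P=1,RW=1,US=1,PS=0
  ⇒ phys 0x3A871  [4 reads]
#3 VA=0x900000001F2 (r,kernel):
  L0 @0x21[18] → 0x30002  P=0,RW=1,US=0,PS=0
  ⇒ fault: PAGE_NOT_PRESENT  — 1 lookups
#4 VA=0xF0281601EE5 (r,kernel):
  L0 @0x21[30] → 0x3C007  P=1,RW=1,US=1,PS=0
  L1 @0x3C[10] → 0x3F007  P=1,RW=1,US=1,PS=0
  L2 @0x3F[11] → 0x40007  P=1,RW=1,US=1,PS=0
  L3 @0x40[1] → 0x44007  P=1,RW=1,US=1,PS=0
  ⇒ phys 0x44EE5  [4 reads]

Access #2 fault: NONE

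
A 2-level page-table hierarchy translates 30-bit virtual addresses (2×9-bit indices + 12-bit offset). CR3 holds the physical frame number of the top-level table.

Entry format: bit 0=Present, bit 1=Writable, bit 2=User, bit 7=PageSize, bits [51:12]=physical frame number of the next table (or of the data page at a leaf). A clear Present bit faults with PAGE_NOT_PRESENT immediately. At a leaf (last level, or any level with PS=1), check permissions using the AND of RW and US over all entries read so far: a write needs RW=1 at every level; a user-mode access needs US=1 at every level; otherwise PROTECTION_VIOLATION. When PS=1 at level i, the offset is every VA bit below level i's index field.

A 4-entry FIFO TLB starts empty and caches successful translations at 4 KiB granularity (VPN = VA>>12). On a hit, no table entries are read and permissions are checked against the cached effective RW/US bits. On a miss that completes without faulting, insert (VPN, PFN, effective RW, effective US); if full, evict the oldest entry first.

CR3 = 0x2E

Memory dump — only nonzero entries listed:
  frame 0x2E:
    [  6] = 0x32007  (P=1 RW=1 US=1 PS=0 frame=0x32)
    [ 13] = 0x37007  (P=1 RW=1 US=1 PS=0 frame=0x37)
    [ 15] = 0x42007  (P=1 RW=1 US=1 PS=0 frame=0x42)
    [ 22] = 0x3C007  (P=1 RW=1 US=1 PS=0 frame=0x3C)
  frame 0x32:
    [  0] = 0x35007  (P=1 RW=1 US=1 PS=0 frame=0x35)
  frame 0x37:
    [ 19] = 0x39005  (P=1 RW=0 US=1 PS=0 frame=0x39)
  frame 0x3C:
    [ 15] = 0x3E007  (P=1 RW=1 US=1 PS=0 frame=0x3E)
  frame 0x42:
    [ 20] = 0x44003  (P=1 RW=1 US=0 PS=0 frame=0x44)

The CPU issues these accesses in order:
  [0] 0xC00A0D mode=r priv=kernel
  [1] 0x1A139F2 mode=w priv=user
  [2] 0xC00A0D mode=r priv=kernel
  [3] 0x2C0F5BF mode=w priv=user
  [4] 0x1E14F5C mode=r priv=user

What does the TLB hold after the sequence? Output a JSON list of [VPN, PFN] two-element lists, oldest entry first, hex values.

Walk each access:
#0 VA=0xC00A0D (r,kernel):
  L0 @0x2E[6] → 0x32007  P=1,RW=1,US=1,PS=0
  L1 @0x32[0] → 0x35007  P=1,RW=1,US=1,PS=0
  ✓ 0x35A0D  — 2 lookups
#1 VA=0x1A139F2 (w,user):
  L0 @0x2E[13] → 0x37007  P=1,RW=1,US=1,PS=0
  L1 @0x37[19] → 0x39005  P=1,RW=0,US=1,PS=0
  → PROTECTION_VIOLATION  (2 entries read)
#2 VA=0xC00A0D (r,kernel):
  TLB hit vpn=0xC00 → PA=0x35A0D
#3 VA=0x2C0F5BF (w,user):
  L0 @0x2E[22] → 0x3C007  P=1,RW=1,US=1,PS=0
  L1 @0x3C[15] → 0x3E007  P=1,RW=1,US=1,PS=0
  ✓ 0x3E5BF  — 2 lookups
#4 VA=0x1E14F5C (r,user):
  L0 @0x2E[15] → 0x42007  P=1,RW=1,US=1,PS=0
  L1 @0x42[20] → 0x44003  P=1,RW=1,US=0,PS=0
  → PROTECTION_VIOLATION  (2 entries read)

TLB: [["0xC00", "0x35"], ["0x2C0F", "0x3E"]]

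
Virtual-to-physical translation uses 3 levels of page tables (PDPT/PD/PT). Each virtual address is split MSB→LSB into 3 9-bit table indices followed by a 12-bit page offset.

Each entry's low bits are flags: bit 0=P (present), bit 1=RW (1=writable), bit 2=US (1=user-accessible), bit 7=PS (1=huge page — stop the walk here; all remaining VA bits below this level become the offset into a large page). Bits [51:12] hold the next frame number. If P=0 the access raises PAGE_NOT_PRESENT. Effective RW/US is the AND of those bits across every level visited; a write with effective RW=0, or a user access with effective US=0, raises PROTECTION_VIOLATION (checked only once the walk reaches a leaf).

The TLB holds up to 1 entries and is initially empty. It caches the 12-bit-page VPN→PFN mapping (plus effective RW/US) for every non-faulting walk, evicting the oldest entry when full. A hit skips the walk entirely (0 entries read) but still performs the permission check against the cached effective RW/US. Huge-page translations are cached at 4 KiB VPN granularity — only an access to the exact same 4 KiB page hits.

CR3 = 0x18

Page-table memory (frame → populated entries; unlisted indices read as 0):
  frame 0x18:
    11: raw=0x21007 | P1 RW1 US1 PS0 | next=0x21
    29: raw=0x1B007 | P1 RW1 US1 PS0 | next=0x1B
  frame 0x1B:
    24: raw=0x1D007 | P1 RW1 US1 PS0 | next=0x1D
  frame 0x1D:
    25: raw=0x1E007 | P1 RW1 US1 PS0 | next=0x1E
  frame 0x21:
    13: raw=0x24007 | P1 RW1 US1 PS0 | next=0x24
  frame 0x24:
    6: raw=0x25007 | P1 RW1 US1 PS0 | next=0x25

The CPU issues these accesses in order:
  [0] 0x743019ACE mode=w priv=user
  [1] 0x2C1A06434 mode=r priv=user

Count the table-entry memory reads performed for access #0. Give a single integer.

Trace:
#0 VA=0x743019ACE (w,user):
  L0: frame=0x18 idx=29 entry=0x1B007 [P=1 RW=1 US=1 PS=0]
  L1: frame=0x1B idx=24 entry=0x1D007 [P=1 RW=1 US=1 PS=0]
  L2: frame=0x1D idx=25 entry=0x1E007 [P=1 RW=1 US=1 PS=0]
  ⇒ phys 0x1EACE  [3 reads]
#1 VA=0x2C1A06434 (r,user):
  L0: frame=0x18 idx=11 entry=0x21007 [P=1 RW=1 US=1 PS=0]
  L1: frame=0x21 idx=13 entry=0x24007 [P=1 RW=1 US=1 PS=0]
  L2: frame=0x24 idx=6 entry=0x25007 [P=1 RW=1 US=1 PS=0]
  ⇒ phys 0x25434  [3 reads]

Entries read for #0: 3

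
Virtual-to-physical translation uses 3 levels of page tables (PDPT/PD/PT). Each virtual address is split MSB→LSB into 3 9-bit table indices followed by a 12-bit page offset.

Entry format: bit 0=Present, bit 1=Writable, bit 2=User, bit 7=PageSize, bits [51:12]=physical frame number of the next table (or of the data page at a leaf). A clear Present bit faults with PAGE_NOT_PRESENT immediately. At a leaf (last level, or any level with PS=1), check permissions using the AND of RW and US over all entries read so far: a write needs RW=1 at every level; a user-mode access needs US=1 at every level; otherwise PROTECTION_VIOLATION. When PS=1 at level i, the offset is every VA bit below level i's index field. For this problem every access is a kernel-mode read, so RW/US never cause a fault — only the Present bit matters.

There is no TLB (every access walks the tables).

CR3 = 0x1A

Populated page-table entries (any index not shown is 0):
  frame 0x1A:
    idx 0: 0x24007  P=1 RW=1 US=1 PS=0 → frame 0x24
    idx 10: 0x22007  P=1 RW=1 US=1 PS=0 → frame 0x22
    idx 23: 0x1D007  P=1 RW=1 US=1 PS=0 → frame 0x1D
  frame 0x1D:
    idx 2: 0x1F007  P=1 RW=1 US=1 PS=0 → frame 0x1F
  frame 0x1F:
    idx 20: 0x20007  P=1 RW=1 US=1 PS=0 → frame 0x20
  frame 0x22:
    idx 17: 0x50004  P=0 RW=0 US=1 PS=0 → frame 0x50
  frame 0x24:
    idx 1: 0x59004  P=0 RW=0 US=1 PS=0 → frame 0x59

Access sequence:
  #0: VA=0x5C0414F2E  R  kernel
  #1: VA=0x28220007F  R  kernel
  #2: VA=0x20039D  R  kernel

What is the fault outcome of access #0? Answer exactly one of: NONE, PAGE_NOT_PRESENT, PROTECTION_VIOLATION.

Per-access translation:
#0 VA=0x5C0414F2E (r,kernel):
  L0: frame=0x1A idx=23 entry=0x1D007 [P=1 RW=1 US=1 PS=0]
  L1: frame=0x1D idx=2 entry=0x1F007 [P=1 RW=1 US=1 PS=0]
  L2: frame=0x1F idx=20 entry=0x20007 [P=1 RW=1 US=1 PS=0]
  ✓ 0x20F2E  — 3 lookups
#1 VA=0x28220007F (r,kernel):
  L0: frame=0x1A idx=10 entry=0x22007 [P=1 RW=1 US=1 PS=0]
  L1: frame=0x22 idx=17 entry=0x50004 [P=0 RW=0 US=1 PS=0]
  ✗ PAGE_NOT_PRESENT  [2 reads]
#2 VA=0x20039D (r,kernel):
  L0: frame=0x1A idx=0 entry=0x24007 [P=1 RW=1 US=1 PS=0]
  L1: frame=0x24 idx=1 entry=0x59004 [P=0 RW=0 US=1 PS=0]
  ✗ PAGE_NOT_PRESENT  [2 reads]

Access #0 fault: NONE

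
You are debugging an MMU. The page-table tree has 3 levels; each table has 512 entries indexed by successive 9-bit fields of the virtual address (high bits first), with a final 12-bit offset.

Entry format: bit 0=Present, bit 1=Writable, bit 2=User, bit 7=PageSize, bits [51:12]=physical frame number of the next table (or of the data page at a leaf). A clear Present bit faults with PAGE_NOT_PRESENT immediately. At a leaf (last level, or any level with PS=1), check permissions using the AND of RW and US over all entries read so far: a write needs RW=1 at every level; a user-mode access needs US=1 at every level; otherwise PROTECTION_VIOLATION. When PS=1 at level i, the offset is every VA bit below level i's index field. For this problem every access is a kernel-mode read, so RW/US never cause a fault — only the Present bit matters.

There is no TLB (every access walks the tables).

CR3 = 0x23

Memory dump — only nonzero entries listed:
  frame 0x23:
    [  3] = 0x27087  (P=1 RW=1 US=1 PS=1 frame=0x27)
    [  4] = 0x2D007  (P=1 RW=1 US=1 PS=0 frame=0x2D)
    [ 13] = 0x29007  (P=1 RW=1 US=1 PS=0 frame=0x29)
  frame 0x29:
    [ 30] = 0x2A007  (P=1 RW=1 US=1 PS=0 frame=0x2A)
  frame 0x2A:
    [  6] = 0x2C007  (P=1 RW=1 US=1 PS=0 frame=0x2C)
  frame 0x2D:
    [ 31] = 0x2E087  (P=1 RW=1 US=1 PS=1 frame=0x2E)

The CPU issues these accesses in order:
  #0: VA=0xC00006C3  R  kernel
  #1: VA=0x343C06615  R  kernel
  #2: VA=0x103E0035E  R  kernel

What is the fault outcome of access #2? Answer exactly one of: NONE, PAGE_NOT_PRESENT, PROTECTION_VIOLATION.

Trace:
#0 VA=0xC00006C3 (r,kernel):
  L0: frame=0x23 idx=3 entry=0x27087 [P=1 RW=1 US=1 PS=1]
  → PA=0x276C3 (huge @L0)  (1 entries read)
#1 VA=0x343C06615 (r,kernel):
  L0: frame=0x23 idx=13 entry=0x29007 [P=1 RW=1 US=1 PS=0]
  L1: frame=0x29 idx=30 entry=0x2A007 [P=1 RW=1 US=1 PS=0]
  L2: frame=0x2A idx=6 entry=0x2C007 [P=1 RW=1 US=1 PS=0]
  → PA=0x2C615  (3 entries read)
#2 VA=0x103E0035E (r,kernel):
  L0: frame=0x23 idx=4 entry=0x2D007 [P=1 RW=1 US=1 PS=0]
  L1: frame=0x2D idx=31 entry=0x2E087 [P=1 RW=1 US=1 PS=1]
  → PA=0x2E35E (huge @L1)  (2 entries read)

Access #2 fault: NONE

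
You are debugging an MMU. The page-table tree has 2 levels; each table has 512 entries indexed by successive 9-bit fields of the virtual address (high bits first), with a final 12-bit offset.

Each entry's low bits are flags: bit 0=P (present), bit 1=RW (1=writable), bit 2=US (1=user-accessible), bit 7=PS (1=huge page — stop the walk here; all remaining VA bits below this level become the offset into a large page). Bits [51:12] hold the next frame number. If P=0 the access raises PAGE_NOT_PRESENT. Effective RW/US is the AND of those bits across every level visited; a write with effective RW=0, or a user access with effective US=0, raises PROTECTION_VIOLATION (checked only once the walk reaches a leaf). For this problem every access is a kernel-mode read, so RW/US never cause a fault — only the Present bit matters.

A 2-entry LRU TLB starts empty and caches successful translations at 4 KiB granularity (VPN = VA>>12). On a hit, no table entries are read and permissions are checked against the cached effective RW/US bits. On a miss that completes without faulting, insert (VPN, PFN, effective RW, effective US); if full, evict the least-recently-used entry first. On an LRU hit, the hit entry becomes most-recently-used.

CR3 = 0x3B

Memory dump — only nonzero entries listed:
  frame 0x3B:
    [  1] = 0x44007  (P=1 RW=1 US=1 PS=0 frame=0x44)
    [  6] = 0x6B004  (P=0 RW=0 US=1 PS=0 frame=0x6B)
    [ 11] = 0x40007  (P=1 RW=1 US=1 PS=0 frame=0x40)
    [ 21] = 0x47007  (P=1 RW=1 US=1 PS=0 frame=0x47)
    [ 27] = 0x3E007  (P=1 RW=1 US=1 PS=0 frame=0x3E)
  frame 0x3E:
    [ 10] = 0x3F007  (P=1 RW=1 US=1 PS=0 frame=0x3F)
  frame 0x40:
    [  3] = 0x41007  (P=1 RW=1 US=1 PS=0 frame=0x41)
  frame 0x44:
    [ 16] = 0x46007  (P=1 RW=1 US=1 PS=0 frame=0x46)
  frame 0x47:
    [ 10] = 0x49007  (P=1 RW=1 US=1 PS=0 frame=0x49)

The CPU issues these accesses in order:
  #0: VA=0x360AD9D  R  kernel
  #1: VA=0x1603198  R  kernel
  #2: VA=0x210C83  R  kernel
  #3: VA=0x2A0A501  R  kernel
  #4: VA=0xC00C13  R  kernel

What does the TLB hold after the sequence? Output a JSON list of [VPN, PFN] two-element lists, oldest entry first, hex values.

Trace:
#0 VA=0x360AD9D (r,kernel):
  [0] read 0x3B idx=27: raw=0x3E007 flags P=1 W=1 U=1 S=0
  [1] read 0x3E idx=10: raw=0x3F007 flags P=1 W=1 U=1 S=0
  ⇒ phys 0x3FD9D  [2 reads]
#1 VA=0x1603198 (r,kernel):
  [0] read 0x3B idx=11: raw=0x40007 flags P=1 W=1 U=1 S=0
  [1] read 0x40 idx=3: raw=0x41007 flags P=1 W=1 U=1 S=0
  ⇒ phys 0x41198  [2 reads]
#2 VA=0x210C83 (r,kernel):
  [0] read 0x3B idx=1: raw=0x44007 flags P=1 W=1 U=1 S=0
  [1] read 0x44 idx=16: raw=0x46007 flags P=1 W=1 U=1 S=0
  ⇒ phys 0x46C83  [2 reads]
#3 VA=0x2A0A501 (r,kernel):
  [0] read 0x3B idx=21: raw=0x47007 flags P=1 W=1 U=1 S=0
  [1] read 0x47 idx=10: raw=0x49007 flags P=1 W=1 U=1 S=0
  ⇒ phys 0x49501  [2 reads]
#4 VA=0xC00C13 (r,kernel):
  [0] read 0x3B idx=6: raw=0x6B004 flags P=0 W=0 U=1 S=0
  ⇒ fault: PAGE_NOT_PRESENT  — 1 lookups

TLB: [["0x210", "0x46"], ["0x2A0A", "0x49"]]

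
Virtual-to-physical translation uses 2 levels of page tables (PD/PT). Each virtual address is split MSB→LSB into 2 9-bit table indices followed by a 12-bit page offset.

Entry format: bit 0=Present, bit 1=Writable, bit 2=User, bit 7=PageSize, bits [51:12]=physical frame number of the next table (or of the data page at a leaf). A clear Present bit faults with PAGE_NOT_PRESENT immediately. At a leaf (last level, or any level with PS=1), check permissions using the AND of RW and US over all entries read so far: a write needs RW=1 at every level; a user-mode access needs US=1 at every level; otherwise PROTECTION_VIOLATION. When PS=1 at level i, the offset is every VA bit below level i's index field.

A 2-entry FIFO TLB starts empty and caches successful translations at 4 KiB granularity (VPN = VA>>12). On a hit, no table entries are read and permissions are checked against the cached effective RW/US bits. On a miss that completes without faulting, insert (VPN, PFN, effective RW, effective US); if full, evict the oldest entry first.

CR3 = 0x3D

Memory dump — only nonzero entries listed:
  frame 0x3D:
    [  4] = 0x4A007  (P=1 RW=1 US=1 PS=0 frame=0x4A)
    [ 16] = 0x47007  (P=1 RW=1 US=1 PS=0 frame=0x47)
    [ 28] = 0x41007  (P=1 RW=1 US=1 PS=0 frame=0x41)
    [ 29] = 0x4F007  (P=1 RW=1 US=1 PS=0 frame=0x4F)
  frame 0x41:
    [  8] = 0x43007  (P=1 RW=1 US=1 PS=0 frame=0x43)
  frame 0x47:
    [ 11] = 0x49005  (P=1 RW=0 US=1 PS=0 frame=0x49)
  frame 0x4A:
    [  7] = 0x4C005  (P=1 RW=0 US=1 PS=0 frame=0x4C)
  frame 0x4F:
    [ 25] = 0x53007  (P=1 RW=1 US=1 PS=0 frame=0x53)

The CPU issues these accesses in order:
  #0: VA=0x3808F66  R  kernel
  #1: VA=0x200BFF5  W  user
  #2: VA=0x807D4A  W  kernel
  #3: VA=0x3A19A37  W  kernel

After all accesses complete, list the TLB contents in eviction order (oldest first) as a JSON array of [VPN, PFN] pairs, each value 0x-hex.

Per-access translation:
#0 VA=0x3808F66 (r,kernel):
  [0] read 0x3D idx=28: raw=0x41007 flags P=1 W=1 U=1 S=0
  [1] read 0x41 idx=8: raw=0x43007 flags P=1 W=1 U=1 S=0
  → PA=0x43F66  (2 entries read)
#1 VA=0x200BFF5 (w,user):
  [0] read 0x3D idx=16: raw=0x47007 flags P=1 W=1 U=1 S=0
  [1] read 0x47 idx=11: raw=0x49005 flags P=1 W=0 U=1 S=0
  ⇒ fault: PROTECTION_VIOLATION  — 2 lookups
#2 VA=0x807D4A (w,kernel):
  [0] read 0x3D idx=4: raw=0x4A007 flags P=1 W=1 U=1 S=0
  [1] read 0x4A idx=7: raw=0x4C005 flags P=1 W=0 U=1 S=0
  ⇒ fault: PROTECTION_VIOLATION  — 2 lookups
#3 VA=0x3A19A37 (w,kernel):
  [0] read 0x3D idx=29: raw=0x4F007 flags P=1 W=1 U=1 S=0
  [1] read 0x4F idx=25: raw=0x53007 flags P=1 W=1 U=1 S=0
  → PA=0x53A37  (2 entries read)

TLB: [["0x3808", "0x43"], ["0x3A19", "0x53"]]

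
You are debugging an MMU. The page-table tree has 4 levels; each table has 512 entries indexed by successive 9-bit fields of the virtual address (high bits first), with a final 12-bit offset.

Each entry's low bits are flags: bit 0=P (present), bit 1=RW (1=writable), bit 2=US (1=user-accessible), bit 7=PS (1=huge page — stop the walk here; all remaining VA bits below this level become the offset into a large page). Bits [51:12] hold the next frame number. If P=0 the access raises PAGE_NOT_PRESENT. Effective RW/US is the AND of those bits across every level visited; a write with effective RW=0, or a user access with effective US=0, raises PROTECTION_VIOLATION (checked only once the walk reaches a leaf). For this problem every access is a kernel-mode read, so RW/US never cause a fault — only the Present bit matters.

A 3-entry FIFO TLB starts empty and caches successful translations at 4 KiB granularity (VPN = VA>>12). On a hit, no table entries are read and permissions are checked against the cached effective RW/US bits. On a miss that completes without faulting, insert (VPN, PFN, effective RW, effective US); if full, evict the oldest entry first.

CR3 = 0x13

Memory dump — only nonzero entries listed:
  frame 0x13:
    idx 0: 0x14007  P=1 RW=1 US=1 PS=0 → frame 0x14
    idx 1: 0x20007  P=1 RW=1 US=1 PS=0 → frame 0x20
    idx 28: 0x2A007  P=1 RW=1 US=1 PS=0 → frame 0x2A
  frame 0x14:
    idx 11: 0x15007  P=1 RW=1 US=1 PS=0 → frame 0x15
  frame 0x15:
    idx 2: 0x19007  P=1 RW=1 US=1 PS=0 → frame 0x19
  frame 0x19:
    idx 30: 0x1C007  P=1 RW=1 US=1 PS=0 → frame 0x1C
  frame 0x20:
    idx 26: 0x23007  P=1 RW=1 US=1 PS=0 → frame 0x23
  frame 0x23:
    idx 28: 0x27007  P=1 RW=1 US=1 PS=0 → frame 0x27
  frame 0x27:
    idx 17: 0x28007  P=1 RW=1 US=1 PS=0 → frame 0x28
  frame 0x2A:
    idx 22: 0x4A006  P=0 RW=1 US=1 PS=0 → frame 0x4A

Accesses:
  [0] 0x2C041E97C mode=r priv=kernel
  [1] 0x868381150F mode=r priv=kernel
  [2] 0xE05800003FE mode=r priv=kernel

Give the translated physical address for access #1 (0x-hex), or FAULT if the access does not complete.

Per-access translation:
#0 VA=0x2C041E97C (r,kernel):
  [0] read 0x13 idx=0: raw=0x14007 flags P=1 W=1 U=1 S=0
  [1] read 0x14 idx=11: raw=0x15007 flags P=1 W=1 U=1 S=0
  [2] read 0x15 idx=2: raw=0x19007 flags P=1 W=1 U=1 S=0
  [3] read 0x19 idx=30: raw=0x1C007 flags P=1 W=1 U=1 S=0
  ⇒ phys 0x1C97C  [4 reads]
#1 VA=0x868381150F (r,kernel):
  [0] read 0x13 idx=1: raw=0x20007 flags P=1 W=1 U=1 S=0
  [1] read 0x20 idx=26: raw=0x23007 flags P=1 W=1 U=1 S=0
  [2] read 0x23 idx=28: raw=0x27007 flags P=1 W=1 U=1 S=0
  [3] read 0x27 idx=17: raw=0x28007 flags P=1 W=1 U=1 S=0
  ⇒ phys 0x2850F  [4 reads]
#2 VA=0xE05800003FE (r,kernel):
  [0] read 0x13 idx=28: raw=0x2A007 flags P=1 W=1 U=1 S=0
  [1] read 0x2A idx=22: raw=0x4A006 flags P=0 W=1 U=1 S=0
  → PAGE_NOT_PRESENT  (2 entries read)

Access #1 PA: 0x2850F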